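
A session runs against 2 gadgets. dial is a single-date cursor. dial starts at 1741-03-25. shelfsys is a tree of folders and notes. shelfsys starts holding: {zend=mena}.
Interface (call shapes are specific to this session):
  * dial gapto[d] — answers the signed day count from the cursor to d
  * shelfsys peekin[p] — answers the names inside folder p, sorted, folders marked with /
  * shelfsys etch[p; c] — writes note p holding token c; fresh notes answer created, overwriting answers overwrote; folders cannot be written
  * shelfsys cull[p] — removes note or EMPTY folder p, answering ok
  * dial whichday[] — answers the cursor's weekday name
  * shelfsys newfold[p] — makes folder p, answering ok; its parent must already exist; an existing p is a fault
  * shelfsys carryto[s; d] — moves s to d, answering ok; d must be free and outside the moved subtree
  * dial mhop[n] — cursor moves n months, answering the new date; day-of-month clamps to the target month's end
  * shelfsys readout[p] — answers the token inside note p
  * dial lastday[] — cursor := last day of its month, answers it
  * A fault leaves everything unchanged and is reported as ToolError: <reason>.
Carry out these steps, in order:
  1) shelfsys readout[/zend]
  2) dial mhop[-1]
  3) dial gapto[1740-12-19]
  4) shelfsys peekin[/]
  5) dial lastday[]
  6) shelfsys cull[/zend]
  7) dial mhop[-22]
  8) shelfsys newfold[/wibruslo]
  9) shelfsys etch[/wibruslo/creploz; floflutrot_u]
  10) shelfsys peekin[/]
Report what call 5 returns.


Answer: 1741-02-28

Derivation:
-> shelfsys readout(p='/zend')
<- mena
-> dial mhop(n='-1')
<- 1741-02-25
-> dial gapto(d='1740-12-19')
<- -68
-> shelfsys peekin(p='/')
<- [zend]
-> dial lastday()
<- 1741-02-28
-> shelfsys cull(p='/zend')
<- ok
-> dial mhop(n='-22')
<- 1739-04-28
-> shelfsys newfold(p='/wibruslo')
<- ok
-> shelfsys etch(p='/wibruslo/creploz', c='floflutrot_u')
<- created
-> shelfsys peekin(p='/')
<- [wibruslo/]


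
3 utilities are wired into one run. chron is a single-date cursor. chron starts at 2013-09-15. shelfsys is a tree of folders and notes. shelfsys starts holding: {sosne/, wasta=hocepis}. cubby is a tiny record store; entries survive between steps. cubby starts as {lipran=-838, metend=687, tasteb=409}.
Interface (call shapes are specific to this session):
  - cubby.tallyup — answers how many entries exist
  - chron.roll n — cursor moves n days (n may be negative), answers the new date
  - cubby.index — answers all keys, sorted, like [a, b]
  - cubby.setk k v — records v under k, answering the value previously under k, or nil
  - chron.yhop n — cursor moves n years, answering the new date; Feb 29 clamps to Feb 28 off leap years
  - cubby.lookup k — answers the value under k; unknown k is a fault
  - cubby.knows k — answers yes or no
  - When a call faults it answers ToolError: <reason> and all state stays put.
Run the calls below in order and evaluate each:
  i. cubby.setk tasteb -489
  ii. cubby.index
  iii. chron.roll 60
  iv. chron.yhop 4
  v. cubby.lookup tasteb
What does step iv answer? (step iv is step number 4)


Answer: 2017-11-14

Derivation:
// 1. setk(k→tasteb, v→-489) == 409
// 2. index() == [lipran, metend, tasteb]
// 3. roll(n→60) == 2013-11-14
// 4. yhop(n→4) == 2017-11-14
// 5. lookup(k→tasteb) == -489


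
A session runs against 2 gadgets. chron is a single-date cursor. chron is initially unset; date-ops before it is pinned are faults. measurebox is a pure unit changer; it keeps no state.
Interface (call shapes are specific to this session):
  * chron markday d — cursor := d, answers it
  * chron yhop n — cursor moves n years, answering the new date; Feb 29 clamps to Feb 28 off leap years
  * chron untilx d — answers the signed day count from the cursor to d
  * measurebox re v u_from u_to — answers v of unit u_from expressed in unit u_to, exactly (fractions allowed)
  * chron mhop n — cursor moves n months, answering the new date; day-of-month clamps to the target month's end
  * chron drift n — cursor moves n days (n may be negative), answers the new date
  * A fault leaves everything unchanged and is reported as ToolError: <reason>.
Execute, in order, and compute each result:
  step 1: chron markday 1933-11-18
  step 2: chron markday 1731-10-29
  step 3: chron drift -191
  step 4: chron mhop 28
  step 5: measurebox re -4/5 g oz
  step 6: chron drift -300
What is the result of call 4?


% chron markday(d→1933-11-18) -> 1933-11-18
% chron markday(d→1731-10-29) -> 1731-10-29
% chron drift(n→-191) -> 1731-04-21
% chron mhop(n→28) -> 1733-08-21
% measurebox re(v→-4/5, u_from→g, u_to→oz) -> -1280000/45359237
% chron drift(n→-300) -> 1732-10-25

Answer: 1733-08-21


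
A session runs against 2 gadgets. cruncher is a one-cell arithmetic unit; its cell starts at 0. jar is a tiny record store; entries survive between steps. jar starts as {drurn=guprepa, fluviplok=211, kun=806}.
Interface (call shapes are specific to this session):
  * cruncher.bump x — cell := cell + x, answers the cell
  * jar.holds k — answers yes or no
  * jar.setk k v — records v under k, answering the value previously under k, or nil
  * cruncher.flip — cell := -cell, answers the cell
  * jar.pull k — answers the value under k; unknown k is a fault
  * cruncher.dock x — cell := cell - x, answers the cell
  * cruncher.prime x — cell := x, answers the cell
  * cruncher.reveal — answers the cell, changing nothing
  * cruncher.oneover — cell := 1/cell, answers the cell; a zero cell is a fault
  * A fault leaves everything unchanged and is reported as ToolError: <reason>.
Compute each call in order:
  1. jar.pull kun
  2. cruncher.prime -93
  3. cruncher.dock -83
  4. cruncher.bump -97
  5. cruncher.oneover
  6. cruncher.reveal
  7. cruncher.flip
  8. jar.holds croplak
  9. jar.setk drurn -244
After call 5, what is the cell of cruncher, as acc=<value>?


-- 1. jar.pull(kun) == 806
-- 2. cruncher.prime(-93) == -93
-- 3. cruncher.dock(-83) == -10
-- 4. cruncher.bump(-97) == -107
-- 5. cruncher.oneover() == -1/107
-- 6. cruncher.reveal() == -1/107
-- 7. cruncher.flip() == 1/107
-- 8. jar.holds(croplak) == no
-- 9. jar.setk(drurn, -244) == guprepa

Answer: acc=-1/107


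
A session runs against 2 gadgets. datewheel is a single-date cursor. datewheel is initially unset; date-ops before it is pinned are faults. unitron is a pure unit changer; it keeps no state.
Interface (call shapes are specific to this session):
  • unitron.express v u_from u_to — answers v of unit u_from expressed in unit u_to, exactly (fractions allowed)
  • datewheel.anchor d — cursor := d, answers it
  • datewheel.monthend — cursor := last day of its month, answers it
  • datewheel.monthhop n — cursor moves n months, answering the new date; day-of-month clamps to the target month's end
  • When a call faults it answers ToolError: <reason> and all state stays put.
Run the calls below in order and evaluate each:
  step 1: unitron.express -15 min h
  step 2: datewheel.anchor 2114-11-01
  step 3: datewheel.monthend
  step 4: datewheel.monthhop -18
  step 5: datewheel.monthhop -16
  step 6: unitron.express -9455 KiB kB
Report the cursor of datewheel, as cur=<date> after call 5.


Answer: cur=2112-01-30

Derivation:
==> unitron.express(v='-15', u_from='min', u_to='h')
<== -1/4
==> datewheel.anchor(d='2114-11-01')
<== 2114-11-01
==> datewheel.monthend()
<== 2114-11-30
==> datewheel.monthhop(n='-18')
<== 2113-05-30
==> datewheel.monthhop(n='-16')
<== 2112-01-30
==> unitron.express(v='-9455', u_from='KiB', u_to='kB')
<== -242048/25


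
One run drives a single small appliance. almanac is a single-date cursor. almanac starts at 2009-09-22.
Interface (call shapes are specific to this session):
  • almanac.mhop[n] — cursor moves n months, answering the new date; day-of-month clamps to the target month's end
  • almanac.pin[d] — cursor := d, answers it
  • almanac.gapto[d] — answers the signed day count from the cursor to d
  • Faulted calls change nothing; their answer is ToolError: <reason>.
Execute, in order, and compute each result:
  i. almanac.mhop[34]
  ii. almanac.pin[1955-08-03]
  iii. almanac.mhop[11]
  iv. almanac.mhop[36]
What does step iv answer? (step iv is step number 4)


Answer: 1959-07-03

Derivation:
·→ mhop(n='34')
·← 2012-07-22
·→ pin(d='1955-08-03')
·← 1955-08-03
·→ mhop(n='11')
·← 1956-07-03
·→ mhop(n='36')
·← 1959-07-03


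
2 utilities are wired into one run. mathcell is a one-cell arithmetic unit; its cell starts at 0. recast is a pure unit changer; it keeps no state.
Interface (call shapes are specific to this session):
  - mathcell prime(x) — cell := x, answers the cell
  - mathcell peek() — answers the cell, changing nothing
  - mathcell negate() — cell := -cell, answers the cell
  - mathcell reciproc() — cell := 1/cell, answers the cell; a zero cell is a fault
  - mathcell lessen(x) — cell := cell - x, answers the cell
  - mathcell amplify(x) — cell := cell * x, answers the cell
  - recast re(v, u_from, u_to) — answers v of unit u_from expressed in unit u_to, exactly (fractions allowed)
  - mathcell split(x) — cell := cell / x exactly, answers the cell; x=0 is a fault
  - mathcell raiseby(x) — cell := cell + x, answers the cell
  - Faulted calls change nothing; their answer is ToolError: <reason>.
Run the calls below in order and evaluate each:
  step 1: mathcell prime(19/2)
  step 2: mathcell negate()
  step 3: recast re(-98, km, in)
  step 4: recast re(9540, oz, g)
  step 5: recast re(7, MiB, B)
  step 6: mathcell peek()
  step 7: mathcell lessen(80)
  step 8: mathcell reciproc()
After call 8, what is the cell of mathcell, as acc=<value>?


> mathcell prime x→19/2
  19/2
> mathcell negate
  -19/2
> recast re v→-98 u_from→km u_to→in
  -490000000/127
> recast re v→9540 u_from→oz u_to→g
  21636356049/80000
> recast re v→7 u_from→MiB u_to→B
  7340032
> mathcell peek
  -19/2
> mathcell lessen x→80
  -179/2
> mathcell reciproc
  -2/179

Answer: acc=-2/179


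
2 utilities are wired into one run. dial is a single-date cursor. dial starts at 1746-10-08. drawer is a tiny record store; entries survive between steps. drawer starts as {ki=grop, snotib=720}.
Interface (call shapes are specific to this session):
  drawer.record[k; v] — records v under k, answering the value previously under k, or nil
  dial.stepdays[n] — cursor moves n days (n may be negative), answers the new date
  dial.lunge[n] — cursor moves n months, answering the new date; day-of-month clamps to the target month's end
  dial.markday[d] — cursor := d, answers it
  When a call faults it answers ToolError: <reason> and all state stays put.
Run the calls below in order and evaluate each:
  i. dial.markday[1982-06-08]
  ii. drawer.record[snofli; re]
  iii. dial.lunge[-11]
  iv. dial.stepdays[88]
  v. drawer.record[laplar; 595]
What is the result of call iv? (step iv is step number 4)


Answer: 1981-10-04

Derivation:
// 1. dial.markday(d→1982-06-08) : 1982-06-08
// 2. drawer.record(k→snofli, v→re) : nil
// 3. dial.lunge(n→-11) : 1981-07-08
// 4. dial.stepdays(n→88) : 1981-10-04
// 5. drawer.record(k→laplar, v→595) : nil


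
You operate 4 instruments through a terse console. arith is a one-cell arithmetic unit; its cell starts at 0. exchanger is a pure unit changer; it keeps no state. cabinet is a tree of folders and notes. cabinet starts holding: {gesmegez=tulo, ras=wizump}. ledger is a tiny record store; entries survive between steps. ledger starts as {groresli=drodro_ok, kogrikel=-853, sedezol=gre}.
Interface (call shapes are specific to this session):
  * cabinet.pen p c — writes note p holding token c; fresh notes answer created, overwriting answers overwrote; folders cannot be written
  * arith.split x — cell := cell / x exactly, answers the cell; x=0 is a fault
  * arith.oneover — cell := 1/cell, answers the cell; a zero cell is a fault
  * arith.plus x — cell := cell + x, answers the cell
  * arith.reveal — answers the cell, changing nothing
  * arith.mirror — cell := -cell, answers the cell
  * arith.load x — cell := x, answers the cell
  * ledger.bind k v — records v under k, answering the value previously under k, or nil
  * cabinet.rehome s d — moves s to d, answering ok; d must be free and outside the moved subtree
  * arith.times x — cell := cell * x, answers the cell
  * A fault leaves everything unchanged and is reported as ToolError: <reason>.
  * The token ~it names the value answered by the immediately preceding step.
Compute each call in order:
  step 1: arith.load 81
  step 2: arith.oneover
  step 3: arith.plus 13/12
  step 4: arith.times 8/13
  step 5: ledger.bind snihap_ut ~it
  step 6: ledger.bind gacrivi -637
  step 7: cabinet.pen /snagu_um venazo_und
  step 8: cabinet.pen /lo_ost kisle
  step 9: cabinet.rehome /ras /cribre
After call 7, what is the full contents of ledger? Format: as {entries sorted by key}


% 1. load(x: 81) == 81
% 2. oneover() == 1/81
% 3. plus(x: 13/12) == 355/324
% 4. times(x: 8/13) == 710/1053
% 5. bind(k: snihap_ut, v: ~it) == nil
% 6. bind(k: gacrivi, v: -637) == nil
% 7. pen(p: /snagu_um, c: venazo_und) == created
% 8. pen(p: /lo_ost, c: kisle) == created
% 9. rehome(s: /ras, d: /cribre) == ok

Answer: {gacrivi=-637, groresli=drodro_ok, kogrikel=-853, sedezol=gre, snihap_ut=710/1053}


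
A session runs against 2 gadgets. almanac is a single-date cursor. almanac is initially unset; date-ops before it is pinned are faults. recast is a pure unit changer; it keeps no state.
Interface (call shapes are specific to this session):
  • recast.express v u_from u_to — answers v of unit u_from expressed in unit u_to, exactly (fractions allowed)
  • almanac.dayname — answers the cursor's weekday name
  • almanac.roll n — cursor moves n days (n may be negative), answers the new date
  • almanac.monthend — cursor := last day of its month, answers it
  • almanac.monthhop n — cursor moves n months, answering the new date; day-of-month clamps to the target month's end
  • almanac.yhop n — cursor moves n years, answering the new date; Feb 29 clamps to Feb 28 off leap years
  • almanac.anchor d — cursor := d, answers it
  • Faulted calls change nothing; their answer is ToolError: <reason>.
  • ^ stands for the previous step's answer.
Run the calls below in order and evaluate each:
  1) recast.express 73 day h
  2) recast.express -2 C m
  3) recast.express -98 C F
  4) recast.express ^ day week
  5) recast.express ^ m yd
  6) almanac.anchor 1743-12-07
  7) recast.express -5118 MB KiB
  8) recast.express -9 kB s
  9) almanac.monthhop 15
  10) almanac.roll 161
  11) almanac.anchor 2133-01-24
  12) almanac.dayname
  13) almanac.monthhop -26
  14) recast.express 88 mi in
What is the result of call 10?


Answer: 1745-08-15

Derivation:
CALL recast.express[73; day; h]
RET  1752
CALL recast.express[-2; C; m]
RET  ToolError: incompatible units
CALL recast.express[-98; C; F]
RET  -722/5
CALL recast.express[^; day; week]
RET  -722/35
CALL recast.express[^; m; yd]
RET  -180500/8001
CALL almanac.anchor[1743-12-07]
RET  1743-12-07
CALL recast.express[-5118; MB; KiB]
RET  -39984375/8
CALL recast.express[-9; kB; s]
RET  ToolError: incompatible units
CALL almanac.monthhop[15]
RET  1745-03-07
CALL almanac.roll[161]
RET  1745-08-15
CALL almanac.anchor[2133-01-24]
RET  2133-01-24
CALL almanac.dayname[]
RET  Saturday
CALL almanac.monthhop[-26]
RET  2130-11-24
CALL recast.express[88; mi; in]
RET  5575680


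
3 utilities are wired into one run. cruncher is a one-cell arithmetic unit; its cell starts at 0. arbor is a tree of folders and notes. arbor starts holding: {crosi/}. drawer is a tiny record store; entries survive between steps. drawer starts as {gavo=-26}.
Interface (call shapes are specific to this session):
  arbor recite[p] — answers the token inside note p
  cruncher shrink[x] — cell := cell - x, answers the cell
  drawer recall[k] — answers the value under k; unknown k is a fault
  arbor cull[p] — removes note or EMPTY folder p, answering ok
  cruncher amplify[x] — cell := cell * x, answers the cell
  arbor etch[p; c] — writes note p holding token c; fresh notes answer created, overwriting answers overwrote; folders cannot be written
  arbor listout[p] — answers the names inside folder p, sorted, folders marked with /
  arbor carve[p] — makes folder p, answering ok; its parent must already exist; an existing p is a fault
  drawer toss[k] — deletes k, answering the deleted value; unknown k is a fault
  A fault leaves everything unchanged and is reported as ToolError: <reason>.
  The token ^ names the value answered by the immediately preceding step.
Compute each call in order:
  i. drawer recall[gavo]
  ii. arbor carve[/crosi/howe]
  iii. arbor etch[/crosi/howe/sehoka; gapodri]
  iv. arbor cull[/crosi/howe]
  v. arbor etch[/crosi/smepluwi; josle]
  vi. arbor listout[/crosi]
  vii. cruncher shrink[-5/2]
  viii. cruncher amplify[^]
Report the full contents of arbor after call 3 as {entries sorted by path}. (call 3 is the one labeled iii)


# drawer recall(k: gavo) == -26
# arbor carve(p: /crosi/howe) == ok
# arbor etch(p: /crosi/howe/sehoka, c: gapodri) == created
# arbor cull(p: /crosi/howe) == ToolError: not empty
# arbor etch(p: /crosi/smepluwi, c: josle) == created
# arbor listout(p: /crosi) == [howe/, smepluwi]
# cruncher shrink(x: -5/2) == 5/2
# cruncher amplify(x: ^) == 25/4

Answer: {crosi/, crosi/howe/, crosi/howe/sehoka=gapodri}


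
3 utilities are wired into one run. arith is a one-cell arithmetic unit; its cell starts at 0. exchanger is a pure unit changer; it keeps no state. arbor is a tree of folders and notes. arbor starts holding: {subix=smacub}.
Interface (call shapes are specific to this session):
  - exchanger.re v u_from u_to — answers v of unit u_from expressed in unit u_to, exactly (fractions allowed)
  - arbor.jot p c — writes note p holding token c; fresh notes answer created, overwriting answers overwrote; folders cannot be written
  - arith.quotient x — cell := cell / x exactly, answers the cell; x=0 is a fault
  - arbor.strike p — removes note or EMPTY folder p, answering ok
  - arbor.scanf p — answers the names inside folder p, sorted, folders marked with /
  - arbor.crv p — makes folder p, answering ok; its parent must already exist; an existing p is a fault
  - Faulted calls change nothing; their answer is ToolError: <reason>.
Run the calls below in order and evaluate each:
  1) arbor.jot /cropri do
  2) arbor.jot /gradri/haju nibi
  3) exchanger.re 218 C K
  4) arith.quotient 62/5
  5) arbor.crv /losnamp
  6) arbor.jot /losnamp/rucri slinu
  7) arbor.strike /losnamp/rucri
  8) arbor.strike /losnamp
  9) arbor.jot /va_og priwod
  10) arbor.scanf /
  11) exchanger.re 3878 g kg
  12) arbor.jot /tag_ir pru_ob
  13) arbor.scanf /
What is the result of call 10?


Answer: [cropri, subix, va_og]

Derivation:
# 1. arbor.jot(p=/cropri, c=do) ~> created
# 2. arbor.jot(p=/gradri/haju, c=nibi) ~> ToolError: no parent
# 3. exchanger.re(v=218, u_from=C, u_to=K) ~> 9823/20
# 4. arith.quotient(x=62/5) ~> 0
# 5. arbor.crv(p=/losnamp) ~> ok
# 6. arbor.jot(p=/losnamp/rucri, c=slinu) ~> created
# 7. arbor.strike(p=/losnamp/rucri) ~> ok
# 8. arbor.strike(p=/losnamp) ~> ok
# 9. arbor.jot(p=/va_og, c=priwod) ~> created
# 10. arbor.scanf(p=/) ~> [cropri, subix, va_og]
# 11. exchanger.re(v=3878, u_from=g, u_to=kg) ~> 1939/500
# 12. arbor.jot(p=/tag_ir, c=pru_ob) ~> created
# 13. arbor.scanf(p=/) ~> [cropri, subix, tag_ir, va_og]


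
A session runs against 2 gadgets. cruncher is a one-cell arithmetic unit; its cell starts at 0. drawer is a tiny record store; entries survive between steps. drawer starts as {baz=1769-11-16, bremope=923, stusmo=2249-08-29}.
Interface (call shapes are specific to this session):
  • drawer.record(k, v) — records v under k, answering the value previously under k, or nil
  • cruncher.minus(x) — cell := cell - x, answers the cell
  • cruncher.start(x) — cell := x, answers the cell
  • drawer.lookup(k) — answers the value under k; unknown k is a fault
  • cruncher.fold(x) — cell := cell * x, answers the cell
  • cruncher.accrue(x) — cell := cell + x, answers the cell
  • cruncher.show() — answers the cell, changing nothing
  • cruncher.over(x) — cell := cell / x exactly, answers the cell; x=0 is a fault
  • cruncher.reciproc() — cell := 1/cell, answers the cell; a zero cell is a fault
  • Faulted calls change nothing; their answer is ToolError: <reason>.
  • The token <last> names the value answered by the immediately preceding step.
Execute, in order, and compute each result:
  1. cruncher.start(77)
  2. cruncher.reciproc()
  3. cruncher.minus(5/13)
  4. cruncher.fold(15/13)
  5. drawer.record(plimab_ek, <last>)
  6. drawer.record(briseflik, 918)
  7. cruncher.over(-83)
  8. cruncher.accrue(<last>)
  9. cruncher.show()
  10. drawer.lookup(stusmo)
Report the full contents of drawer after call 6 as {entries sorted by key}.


-- 1. start(x→77) -> 77
-- 2. reciproc() -> 1/77
-- 3. minus(x→5/13) -> -372/1001
-- 4. fold(x→15/13) -> -5580/13013
-- 5. record(k→plimab_ek, v→<last>) -> nil
-- 6. record(k→briseflik, v→918) -> nil
-- 7. over(x→-83) -> 5580/1080079
-- 8. accrue(x→<last>) -> 11160/1080079
-- 9. show() -> 11160/1080079
-- 10. lookup(k→stusmo) -> 2249-08-29

Answer: {baz=1769-11-16, bremope=923, briseflik=918, plimab_ek=-5580/13013, stusmo=2249-08-29}


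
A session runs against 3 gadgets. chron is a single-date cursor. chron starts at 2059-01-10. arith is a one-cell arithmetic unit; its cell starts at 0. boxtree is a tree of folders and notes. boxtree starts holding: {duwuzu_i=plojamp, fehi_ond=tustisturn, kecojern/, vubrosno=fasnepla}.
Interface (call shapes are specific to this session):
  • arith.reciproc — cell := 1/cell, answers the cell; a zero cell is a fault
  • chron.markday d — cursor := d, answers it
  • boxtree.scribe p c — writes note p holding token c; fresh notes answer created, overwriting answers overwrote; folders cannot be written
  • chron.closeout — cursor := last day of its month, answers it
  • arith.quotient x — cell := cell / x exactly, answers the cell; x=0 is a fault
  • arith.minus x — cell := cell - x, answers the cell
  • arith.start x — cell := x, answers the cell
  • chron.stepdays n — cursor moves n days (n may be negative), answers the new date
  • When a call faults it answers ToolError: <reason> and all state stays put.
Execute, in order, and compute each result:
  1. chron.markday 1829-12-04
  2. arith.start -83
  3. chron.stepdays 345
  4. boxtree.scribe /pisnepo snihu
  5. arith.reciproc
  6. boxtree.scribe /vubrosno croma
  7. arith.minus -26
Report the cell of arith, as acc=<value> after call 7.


Answer: acc=2157/83

Derivation:
% 1. markday(d→1829-12-04) : 1829-12-04
% 2. start(x→-83) : -83
% 3. stepdays(n→345) : 1830-11-14
% 4. scribe(p→/pisnepo, c→snihu) : created
% 5. reciproc() : -1/83
% 6. scribe(p→/vubrosno, c→croma) : overwrote
% 7. minus(x→-26) : 2157/83


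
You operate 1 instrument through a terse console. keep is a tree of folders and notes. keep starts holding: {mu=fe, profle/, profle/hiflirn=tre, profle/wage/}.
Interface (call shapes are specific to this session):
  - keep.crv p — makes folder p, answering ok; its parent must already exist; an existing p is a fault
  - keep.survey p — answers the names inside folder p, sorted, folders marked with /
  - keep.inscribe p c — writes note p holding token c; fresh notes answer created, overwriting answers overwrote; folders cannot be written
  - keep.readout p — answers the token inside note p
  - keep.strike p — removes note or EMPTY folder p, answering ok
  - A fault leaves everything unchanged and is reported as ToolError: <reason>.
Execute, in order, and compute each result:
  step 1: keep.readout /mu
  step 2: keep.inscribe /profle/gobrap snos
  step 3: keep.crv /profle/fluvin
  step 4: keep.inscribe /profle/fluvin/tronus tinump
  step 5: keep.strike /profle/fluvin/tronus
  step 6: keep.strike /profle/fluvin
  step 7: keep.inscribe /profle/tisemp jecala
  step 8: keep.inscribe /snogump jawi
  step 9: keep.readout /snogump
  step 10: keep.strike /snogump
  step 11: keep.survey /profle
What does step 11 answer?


Answer: [gobrap, hiflirn, tisemp, wage/]

Derivation:
Now I run keep.readout passing p→/mu, → fe.
I invoke keep.inscribe passing p→/profle/gobrap, c→snos: created.
Using keep.crv passing p→/profle/fluvin, → ok.
I call keep.inscribe passing p→/profle/fluvin/tronus, c→tinump, — result: created.
Then keep.strike passing p→/profle/fluvin/tronus, and see ok.
I call keep.strike passing p→/profle/fluvin: ok.
I try keep.inscribe passing p→/profle/tisemp, c→jecala, and see created.
I use keep.inscribe passing p→/snogump, c→jawi: created.
Now I run keep.readout passing p→/snogump, giving jawi.
Calling keep.strike passing p→/snogump, and see ok.
Calling keep.survey passing p→/profle, and see [gobrap, hiflirn, tisemp, wage/].


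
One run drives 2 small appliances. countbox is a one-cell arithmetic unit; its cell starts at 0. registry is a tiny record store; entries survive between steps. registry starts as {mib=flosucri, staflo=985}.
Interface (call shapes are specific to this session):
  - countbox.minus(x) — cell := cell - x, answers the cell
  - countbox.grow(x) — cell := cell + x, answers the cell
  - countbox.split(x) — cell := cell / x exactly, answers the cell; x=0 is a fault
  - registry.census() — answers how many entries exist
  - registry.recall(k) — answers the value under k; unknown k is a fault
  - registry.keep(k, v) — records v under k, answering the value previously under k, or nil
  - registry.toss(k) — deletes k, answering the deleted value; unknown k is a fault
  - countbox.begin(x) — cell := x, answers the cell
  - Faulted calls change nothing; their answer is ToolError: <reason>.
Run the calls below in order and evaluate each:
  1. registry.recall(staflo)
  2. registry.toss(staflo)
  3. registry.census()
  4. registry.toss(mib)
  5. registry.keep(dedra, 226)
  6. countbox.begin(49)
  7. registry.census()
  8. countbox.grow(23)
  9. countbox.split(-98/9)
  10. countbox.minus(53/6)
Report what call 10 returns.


Answer: -4541/294

Derivation:
> registry.recall staflo
:: 985
> registry.toss staflo
:: 985
> registry.census
:: 1
> registry.toss mib
:: flosucri
> registry.keep dedra 226
:: nil
> countbox.begin 49
:: 49
> registry.census
:: 1
> countbox.grow 23
:: 72
> countbox.split -98/9
:: -324/49
> countbox.minus 53/6
:: -4541/294


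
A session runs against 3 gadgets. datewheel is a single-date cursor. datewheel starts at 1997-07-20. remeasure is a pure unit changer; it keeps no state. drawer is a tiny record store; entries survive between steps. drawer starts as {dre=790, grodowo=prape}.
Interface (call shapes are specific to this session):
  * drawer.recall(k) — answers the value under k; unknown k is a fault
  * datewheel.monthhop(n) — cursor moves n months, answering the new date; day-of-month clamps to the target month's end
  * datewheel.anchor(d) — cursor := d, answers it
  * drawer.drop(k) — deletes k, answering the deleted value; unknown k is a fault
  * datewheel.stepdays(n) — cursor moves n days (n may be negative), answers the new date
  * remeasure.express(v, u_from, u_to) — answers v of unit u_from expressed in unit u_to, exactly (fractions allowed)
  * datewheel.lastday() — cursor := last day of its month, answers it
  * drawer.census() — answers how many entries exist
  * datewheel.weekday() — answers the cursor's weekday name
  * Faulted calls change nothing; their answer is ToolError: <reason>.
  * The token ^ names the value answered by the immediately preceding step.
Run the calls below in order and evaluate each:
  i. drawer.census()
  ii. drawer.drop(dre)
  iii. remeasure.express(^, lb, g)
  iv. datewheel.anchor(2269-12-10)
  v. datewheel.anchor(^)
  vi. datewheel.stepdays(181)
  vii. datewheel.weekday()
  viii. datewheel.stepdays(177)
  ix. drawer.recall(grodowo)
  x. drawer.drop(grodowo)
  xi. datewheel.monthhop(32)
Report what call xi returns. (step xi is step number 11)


I use census, → 2.
Calling drop on k=dre, and observe 790.
I try express on v=^, u_from=lb, u_to=g, and observe 3583379723/10000.
Invoking anchor on d=2269-12-10, yielding 2269-12-10.
Using anchor on d=^, and get 2269-12-10.
Invoking stepdays on n=181, and see 2270-06-09.
Then weekday, and get Thursday.
I invoke stepdays on n=177, → 2270-12-03.
I try recall on k=grodowo, which returns prape.
Next I call drop on k=grodowo, which returns prape.
Calling monthhop on n=32: 2273-08-03.

Answer: 2273-08-03


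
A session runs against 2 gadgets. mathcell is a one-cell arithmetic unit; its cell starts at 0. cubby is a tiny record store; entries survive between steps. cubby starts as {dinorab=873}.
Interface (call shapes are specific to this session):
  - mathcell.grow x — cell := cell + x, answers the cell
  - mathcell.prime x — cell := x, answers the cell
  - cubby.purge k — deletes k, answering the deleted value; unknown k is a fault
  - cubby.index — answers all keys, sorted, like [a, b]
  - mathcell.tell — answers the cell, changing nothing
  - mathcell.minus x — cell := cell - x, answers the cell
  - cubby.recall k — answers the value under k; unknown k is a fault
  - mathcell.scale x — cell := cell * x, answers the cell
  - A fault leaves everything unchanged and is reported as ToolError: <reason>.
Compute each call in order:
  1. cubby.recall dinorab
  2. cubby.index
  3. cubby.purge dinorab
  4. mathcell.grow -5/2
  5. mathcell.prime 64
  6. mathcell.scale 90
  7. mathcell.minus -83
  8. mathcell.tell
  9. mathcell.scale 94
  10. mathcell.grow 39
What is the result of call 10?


Now I run recall using dinorab, yielding 873.
I use index, which returns [dinorab].
Now I run purge using dinorab, and see 873.
I call grow using -5/2, which returns -5/2.
Now I run prime using 64, and get 64.
Using scale using 90, and observe 5760.
Next I call minus using -83, and see 5843.
Now I run tell, giving 5843.
Using scale using 94, → 549242.
I try grow using 39, which returns 549281.

Answer: 549281


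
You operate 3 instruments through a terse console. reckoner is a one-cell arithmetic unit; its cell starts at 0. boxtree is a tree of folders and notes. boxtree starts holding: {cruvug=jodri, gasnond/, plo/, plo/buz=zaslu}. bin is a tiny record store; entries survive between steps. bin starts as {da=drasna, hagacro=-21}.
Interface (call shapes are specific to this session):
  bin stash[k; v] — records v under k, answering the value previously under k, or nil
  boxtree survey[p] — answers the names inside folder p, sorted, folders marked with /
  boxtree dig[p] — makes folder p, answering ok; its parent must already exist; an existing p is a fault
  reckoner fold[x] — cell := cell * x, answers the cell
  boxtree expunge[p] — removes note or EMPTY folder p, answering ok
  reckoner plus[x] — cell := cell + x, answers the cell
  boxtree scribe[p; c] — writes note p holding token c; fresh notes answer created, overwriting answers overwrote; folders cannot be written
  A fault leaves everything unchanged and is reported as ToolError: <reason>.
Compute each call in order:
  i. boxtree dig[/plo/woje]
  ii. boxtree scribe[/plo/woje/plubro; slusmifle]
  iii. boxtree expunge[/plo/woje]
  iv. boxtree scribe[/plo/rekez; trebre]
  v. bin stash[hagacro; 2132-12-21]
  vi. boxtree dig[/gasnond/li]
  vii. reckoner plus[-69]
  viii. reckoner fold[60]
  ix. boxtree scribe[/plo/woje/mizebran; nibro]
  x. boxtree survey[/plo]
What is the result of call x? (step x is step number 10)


Answer: [buz, rekez, woje/]

Derivation:
==> boxtree dig(p=/plo/woje)
<== ok
==> boxtree scribe(p=/plo/woje/plubro, c=slusmifle)
<== created
==> boxtree expunge(p=/plo/woje)
<== ToolError: not empty
==> boxtree scribe(p=/plo/rekez, c=trebre)
<== created
==> bin stash(k=hagacro, v=2132-12-21)
<== -21
==> boxtree dig(p=/gasnond/li)
<== ok
==> reckoner plus(x=-69)
<== -69
==> reckoner fold(x=60)
<== -4140
==> boxtree scribe(p=/plo/woje/mizebran, c=nibro)
<== created
==> boxtree survey(p=/plo)
<== [buz, rekez, woje/]


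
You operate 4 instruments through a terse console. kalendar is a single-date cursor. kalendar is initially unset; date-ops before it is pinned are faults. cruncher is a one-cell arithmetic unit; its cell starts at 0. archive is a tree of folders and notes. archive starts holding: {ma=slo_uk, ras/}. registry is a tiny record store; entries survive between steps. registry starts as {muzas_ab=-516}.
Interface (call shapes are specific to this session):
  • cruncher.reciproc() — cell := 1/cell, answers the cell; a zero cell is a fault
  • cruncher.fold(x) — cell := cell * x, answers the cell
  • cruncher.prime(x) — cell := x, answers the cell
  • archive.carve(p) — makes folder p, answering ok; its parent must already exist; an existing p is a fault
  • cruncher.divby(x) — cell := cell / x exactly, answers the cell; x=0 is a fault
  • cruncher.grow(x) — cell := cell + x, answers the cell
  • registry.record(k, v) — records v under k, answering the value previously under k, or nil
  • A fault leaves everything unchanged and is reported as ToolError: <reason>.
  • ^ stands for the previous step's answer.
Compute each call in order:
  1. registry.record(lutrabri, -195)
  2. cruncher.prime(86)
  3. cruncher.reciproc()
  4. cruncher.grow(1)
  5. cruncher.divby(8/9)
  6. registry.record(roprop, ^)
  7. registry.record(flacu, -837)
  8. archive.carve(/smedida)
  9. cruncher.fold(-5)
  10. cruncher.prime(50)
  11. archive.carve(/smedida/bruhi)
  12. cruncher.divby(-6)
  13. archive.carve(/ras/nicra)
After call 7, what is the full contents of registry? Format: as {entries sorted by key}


Do: record[k: lutrabri; v: -195]
See: nil
Do: prime[x: 86]
See: 86
Do: reciproc[]
See: 1/86
Do: grow[x: 1]
See: 87/86
Do: divby[x: 8/9]
See: 783/688
Do: record[k: roprop; v: ^]
See: nil
Do: record[k: flacu; v: -837]
See: nil
Do: carve[p: /smedida]
See: ok
Do: fold[x: -5]
See: -3915/688
Do: prime[x: 50]
See: 50
Do: carve[p: /smedida/bruhi]
See: ok
Do: divby[x: -6]
See: -25/3
Do: carve[p: /ras/nicra]
See: ok

Answer: {flacu=-837, lutrabri=-195, muzas_ab=-516, roprop=783/688}


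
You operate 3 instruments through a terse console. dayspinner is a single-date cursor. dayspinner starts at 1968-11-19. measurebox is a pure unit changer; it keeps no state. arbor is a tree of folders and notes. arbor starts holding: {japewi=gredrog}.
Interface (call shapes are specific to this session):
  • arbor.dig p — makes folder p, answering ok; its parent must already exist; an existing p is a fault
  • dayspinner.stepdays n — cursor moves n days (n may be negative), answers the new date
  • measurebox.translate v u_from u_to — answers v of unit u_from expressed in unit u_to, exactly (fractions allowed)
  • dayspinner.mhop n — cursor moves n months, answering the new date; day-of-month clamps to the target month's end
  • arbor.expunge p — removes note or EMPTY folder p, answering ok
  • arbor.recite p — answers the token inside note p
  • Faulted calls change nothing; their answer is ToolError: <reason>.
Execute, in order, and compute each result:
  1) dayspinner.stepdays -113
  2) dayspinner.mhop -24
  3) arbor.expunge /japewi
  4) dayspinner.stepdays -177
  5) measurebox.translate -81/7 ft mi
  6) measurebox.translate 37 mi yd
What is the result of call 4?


Answer: 1966-02-02

Derivation:
I run dayspinner.stepdays(-113), and get 1968-07-29.
Using dayspinner.mhop(-24), yielding 1966-07-29.
Calling arbor.expunge(/japewi), giving ok.
Now I run dayspinner.stepdays(-177), → 1966-02-02.
Now I run measurebox.translate(-81/7, ft, mi), which returns -27/12320.
I use measurebox.translate(37, mi, yd), and get 65120.


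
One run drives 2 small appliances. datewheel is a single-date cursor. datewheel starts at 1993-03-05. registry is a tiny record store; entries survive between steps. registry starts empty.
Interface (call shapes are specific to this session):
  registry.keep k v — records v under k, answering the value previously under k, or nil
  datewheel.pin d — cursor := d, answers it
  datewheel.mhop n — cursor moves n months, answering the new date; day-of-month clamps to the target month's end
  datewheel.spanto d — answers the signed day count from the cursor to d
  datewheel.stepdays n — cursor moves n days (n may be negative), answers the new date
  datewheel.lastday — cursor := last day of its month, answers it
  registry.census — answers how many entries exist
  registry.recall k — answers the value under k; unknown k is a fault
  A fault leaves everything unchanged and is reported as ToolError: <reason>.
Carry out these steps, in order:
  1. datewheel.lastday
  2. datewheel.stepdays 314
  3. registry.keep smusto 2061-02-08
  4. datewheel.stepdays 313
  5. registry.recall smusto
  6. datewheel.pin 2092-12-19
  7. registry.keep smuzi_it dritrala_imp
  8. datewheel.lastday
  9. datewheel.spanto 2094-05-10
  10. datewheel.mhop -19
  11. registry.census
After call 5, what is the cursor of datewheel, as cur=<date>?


Answer: cur=1994-12-18

Derivation:
;; 1. datewheel.lastday() : 1993-03-31
;; 2. datewheel.stepdays(n: 314) : 1994-02-08
;; 3. registry.keep(k: smusto, v: 2061-02-08) : nil
;; 4. datewheel.stepdays(n: 313) : 1994-12-18
;; 5. registry.recall(k: smusto) : 2061-02-08
;; 6. datewheel.pin(d: 2092-12-19) : 2092-12-19
;; 7. registry.keep(k: smuzi_it, v: dritrala_imp) : nil
;; 8. datewheel.lastday() : 2092-12-31
;; 9. datewheel.spanto(d: 2094-05-10) : 495
;; 10. datewheel.mhop(n: -19) : 2091-05-31
;; 11. registry.census() : 2


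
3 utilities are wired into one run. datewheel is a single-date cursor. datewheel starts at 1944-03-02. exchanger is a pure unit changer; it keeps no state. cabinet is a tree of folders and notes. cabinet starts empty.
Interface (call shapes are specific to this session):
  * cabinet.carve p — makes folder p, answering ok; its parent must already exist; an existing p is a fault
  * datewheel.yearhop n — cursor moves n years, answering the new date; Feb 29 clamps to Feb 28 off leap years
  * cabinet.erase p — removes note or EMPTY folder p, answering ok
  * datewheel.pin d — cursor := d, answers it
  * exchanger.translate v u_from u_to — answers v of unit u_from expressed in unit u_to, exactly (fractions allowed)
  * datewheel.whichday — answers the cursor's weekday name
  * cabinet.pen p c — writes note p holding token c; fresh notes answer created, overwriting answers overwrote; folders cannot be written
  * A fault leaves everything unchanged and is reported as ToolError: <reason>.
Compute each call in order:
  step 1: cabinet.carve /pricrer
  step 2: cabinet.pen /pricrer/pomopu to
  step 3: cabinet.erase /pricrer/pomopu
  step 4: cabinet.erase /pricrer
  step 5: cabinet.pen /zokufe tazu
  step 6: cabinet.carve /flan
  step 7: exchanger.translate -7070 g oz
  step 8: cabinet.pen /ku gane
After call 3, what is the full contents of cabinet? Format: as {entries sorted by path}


% cabinet.carve p: /pricrer
  ok
% cabinet.pen p: /pricrer/pomopu c: to
  created
% cabinet.erase p: /pricrer/pomopu
  ok
% cabinet.erase p: /pricrer
  ok
% cabinet.pen p: /zokufe c: tazu
  created
% cabinet.carve p: /flan
  ok
% exchanger.translate v: -7070 u_from: g u_to: oz
  -1616000000/6479891
% cabinet.pen p: /ku c: gane
  created

Answer: {pricrer/}


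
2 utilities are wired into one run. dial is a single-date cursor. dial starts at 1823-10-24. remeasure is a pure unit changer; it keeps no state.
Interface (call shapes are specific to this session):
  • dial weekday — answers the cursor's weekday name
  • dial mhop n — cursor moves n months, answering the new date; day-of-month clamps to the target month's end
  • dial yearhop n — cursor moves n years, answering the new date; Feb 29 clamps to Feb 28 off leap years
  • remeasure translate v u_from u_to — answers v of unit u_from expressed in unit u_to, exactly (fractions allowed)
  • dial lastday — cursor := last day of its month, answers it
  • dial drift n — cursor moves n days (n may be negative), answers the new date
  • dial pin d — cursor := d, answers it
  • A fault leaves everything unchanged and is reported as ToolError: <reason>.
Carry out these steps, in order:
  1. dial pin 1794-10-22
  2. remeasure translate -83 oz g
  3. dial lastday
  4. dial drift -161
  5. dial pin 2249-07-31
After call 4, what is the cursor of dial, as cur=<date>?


I call dial pin passing d=1794-10-22, and see 1794-10-22.
Invoking remeasure translate passing v=-83, u_from=oz, u_to=g, yielding -3764816671/1600000.
I invoke dial lastday, and see 1794-10-31.
I try dial drift passing n=-161, → 1794-05-23.
Now I run dial pin passing d=2249-07-31: 2249-07-31.

Answer: cur=1794-05-23
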